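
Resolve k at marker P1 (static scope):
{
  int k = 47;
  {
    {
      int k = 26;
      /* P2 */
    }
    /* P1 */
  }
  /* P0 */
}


P1's block does not declare k; resolves to the enclosing declaration at depth 0
k = 47


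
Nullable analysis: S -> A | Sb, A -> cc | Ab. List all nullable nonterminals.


A nonterminal is nullable iff some alternative derives ε (directly, or every symbol in it is nullable)
Nullable: {}


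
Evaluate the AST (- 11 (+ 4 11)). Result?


Evaluate inner: (+ 4 11) = 15
Evaluate root: (- 11 15) = -4
Result: -4


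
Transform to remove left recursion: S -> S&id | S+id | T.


Left-recursive alternatives: S&id, S+id; non-recursive: T
Introduce S': S -> TS', S' -> &idS' | +idS' | ε


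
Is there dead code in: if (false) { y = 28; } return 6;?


condition is constant false, so the whole block is unreachable
Dead: 'if (false) { y = 28; }'


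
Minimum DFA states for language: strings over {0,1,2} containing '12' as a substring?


KMP-style automaton: 2 progress states + 1 absorbing accept = 3
Minimal DFA: 3 states


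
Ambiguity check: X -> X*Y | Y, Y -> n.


precedence layered via separate nonterminal Y: deterministic
Unambiguous


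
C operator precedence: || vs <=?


'<=' is relational (level 7); '||' is logical OR (level 1)
Higher level binds tighter
'<=' has higher precedence than '||'


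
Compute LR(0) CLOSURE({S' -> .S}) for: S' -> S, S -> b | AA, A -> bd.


Start: S' -> .S
For each item with dot before a nonterminal B, add B -> .γ for every B-production
Closure: [S' -> .S, S -> .b, S -> .AA, A -> .bd]


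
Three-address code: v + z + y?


Break into single-operator statements:
t1 = v + z
t2 = t1 + y


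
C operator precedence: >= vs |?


'>=' is relational (level 7); '|' is bitwise OR (level 3)
Higher level binds tighter
'>=' has higher precedence than '|'


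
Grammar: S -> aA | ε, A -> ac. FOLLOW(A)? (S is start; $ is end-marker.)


$ ∈ FOLLOW(S). For each A -> αBβ: add FIRST(β)\{ε} to FOLLOW(B); if β nullable, add FOLLOW(A).
FOLLOW(A) = {$}


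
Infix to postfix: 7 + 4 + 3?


Left to right (same or higher precedence on left)
Postfix: 7 4 + 3 +


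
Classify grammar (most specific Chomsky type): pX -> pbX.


LHS has context (more than one symbol) and |LHS| ≤ |RHS|
Classification: Type 1 (Context-Sensitive)


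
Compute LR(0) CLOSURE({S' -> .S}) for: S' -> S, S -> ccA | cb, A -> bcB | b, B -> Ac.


Start: S' -> .S
For each item with dot before a nonterminal B, add B -> .γ for every B-production
Closure: [S' -> .S, S -> .ccA, S -> .cb]


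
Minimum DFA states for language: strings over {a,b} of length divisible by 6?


Track length mod 6: states 0..5, accept at 0
Minimal DFA: 6 states


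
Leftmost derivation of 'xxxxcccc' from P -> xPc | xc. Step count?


Derivation: P => xPc => xxPcc => xxxPccc => xxxxcccc
Steps: 4


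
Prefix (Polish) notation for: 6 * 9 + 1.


left-to-right (same/higher precedence on left): tree is (+ (* 6 9) 1)
Prefix: + * 6 9 1


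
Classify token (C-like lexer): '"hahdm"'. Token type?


Pattern: double-quoted sequence
Type: STRING_LITERAL


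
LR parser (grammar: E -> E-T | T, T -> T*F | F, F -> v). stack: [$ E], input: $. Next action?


start symbol E on stack, input exhausted
Action: accept


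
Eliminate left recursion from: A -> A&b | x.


Left-recursive alternatives: A&b; non-recursive: x
Introduce A': A -> xA', A' -> &bA' | ε


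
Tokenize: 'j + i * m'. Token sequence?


Scan left to right, longest-match per lexeme
Tokens: ID(j), OP(+), ID(i), OP(*), ID(m)


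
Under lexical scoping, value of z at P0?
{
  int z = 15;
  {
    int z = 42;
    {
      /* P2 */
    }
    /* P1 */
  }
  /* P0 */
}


z declared in the same block as P0
z = 15


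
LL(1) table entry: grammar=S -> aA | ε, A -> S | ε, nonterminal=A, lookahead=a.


For [A, a]: 'a' ∈ FIRST(S)
Entry: A -> S


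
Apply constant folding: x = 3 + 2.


3 + 2 = 5 at compile time
Optimized: x = 5


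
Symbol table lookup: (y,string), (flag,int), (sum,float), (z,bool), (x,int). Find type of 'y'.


Lookup 'y' → type string


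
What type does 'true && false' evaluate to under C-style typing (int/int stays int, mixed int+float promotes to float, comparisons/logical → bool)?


Operand types: bool && bool
Rule: logical operators take bool operands and yield bool
Result type: bool


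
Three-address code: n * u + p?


Break into single-operator statements:
t1 = n * u
t2 = t1 + p


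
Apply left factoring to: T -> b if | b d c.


Common prefix: 'b'
Factored: T -> b T', T' -> if | d c


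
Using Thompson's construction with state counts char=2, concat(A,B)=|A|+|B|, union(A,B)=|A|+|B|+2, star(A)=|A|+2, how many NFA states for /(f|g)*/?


Syntax tree has 2 char leaf(s), 1 union(s), 1 star(s)
chars contribute 2×2 = 4; each union adds +2; each star adds +2
Total: 4 + 2 + 2 = 8 states


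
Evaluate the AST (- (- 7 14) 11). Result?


Evaluate inner: (- 7 14) = -7
Evaluate root: (- -7 11) = -18
Result: -18


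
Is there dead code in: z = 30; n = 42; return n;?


z is assigned but never read
Dead: 'z = 30'


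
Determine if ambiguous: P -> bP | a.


right-linear, alternatives start with distinct terminals 'b' vs 'a': unique leftmost derivation
Unambiguous


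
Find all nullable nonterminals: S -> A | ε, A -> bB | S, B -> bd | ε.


A nonterminal is nullable iff some alternative derives ε (directly, or every symbol in it is nullable)
Nullable: {A, B, S}


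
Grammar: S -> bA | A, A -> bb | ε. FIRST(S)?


Per alternative of S: FIRST(bA) = {b}; FIRST(A) = {b, ε}
FIRST(S) = {b, ε}


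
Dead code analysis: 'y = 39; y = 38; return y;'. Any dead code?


first assignment to y is overwritten before any read
Dead: 'y = 39'


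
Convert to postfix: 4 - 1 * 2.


* has higher precedence, evaluate 1*2 first
Postfix: 4 1 2 * -


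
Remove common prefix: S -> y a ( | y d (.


Common prefix: 'y'
Factored: S -> y S', S' -> a ( | d (


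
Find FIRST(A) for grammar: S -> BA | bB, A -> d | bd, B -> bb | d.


Per alternative of A: FIRST(d) = {d}; FIRST(bd) = {b}
FIRST(A) = {b, d}


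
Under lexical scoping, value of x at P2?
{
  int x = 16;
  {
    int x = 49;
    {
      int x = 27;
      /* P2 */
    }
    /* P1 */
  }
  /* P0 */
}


x declared in the same block as P2
x = 27


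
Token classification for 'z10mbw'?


Pattern: letter/underscore followed by alphanumerics, not a keyword
Type: IDENTIFIER


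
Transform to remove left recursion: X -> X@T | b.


Left-recursive alternatives: X@T; non-recursive: b
Introduce X': X -> bX', X' -> @TX' | ε


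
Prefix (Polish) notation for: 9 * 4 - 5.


left-to-right (same/higher precedence on left): tree is (- (* 9 4) 5)
Prefix: - * 9 4 5


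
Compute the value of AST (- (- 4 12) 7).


Evaluate inner: (- 4 12) = -8
Evaluate root: (- -8 7) = -15
Result: -15


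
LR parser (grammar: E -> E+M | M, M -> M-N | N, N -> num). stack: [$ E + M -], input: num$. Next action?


no handle; shift 'num'
Action: shift


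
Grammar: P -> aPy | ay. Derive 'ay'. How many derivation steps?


Derivation: P => ay
Steps: 1


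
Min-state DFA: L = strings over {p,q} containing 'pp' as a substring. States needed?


KMP-style automaton: 2 progress states + 1 absorbing accept = 3
Minimal DFA: 3 states


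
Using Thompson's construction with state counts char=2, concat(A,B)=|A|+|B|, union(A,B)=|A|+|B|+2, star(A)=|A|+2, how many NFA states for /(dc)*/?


Syntax tree has 2 char leaf(s), 0 union(s), 1 star(s)
chars contribute 2×2 = 4; each union adds +2; each star adds +2
Total: 4 + 0 + 2 = 6 states


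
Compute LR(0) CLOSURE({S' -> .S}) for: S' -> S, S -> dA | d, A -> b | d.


Start: S' -> .S
For each item with dot before a nonterminal B, add B -> .γ for every B-production
Closure: [S' -> .S, S -> .dA, S -> .d]


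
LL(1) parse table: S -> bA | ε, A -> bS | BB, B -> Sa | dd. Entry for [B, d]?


For [B, d]: 'd' ∈ FIRST(dd)
Entry: B -> dd


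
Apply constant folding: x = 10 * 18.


10 * 18 = 180 at compile time
Optimized: x = 180


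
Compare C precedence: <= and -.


'-' is additive (level 9); '<=' is relational (level 7)
Higher level binds tighter
'-' has higher precedence than '<='


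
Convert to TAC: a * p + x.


Break into single-operator statements:
t1 = a * p
t2 = t1 + x


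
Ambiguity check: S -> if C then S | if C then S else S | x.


dangling else: 'if C then if C then x else x' parses two ways
Ambiguous


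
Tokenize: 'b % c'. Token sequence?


Scan left to right, longest-match per lexeme
Tokens: ID(b), OP(%), ID(c)


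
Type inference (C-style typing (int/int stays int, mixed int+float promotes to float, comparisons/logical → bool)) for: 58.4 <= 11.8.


Operand types: float <= float
Rule: comparison yields bool
Result type: bool


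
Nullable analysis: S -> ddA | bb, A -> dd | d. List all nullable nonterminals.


A nonterminal is nullable iff some alternative derives ε (directly, or every symbol in it is nullable)
Nullable: {}


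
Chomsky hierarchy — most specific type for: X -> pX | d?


Right-linear: every RHS is a terminal or a terminal followed by one nonterminal
Classification: Type 3 (Regular)


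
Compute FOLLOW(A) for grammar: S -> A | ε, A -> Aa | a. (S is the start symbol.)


$ ∈ FOLLOW(S). For each A -> αBβ: add FIRST(β)\{ε} to FOLLOW(B); if β nullable, add FOLLOW(A).
FOLLOW(A) = {$, a}


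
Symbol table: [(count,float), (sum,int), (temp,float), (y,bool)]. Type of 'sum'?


Lookup 'sum' → type int


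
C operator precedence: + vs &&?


'+' is additive (level 9); '&&' is logical AND (level 2)
Higher level binds tighter
'+' has higher precedence than '&&'


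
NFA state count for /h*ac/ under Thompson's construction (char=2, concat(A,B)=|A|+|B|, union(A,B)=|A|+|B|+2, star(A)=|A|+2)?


Syntax tree has 3 char leaf(s), 0 union(s), 1 star(s)
chars contribute 3×2 = 6; each union adds +2; each star adds +2
Total: 6 + 0 + 2 = 8 states


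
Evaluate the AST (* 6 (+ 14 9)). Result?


Evaluate inner: (+ 14 9) = 23
Evaluate root: (* 6 23) = 138
Result: 138


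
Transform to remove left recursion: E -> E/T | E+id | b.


Left-recursive alternatives: E/T, E+id; non-recursive: b
Introduce E': E -> bE', E' -> /TE' | +idE' | ε


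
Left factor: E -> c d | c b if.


Common prefix: 'c'
Factored: E -> c E', E' -> d | b if


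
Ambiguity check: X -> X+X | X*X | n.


'n+n*n' has two parse trees (no precedence encoded between + and *)
Ambiguous


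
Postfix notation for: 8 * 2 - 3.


Left to right (same or higher precedence on left)
Postfix: 8 2 * 3 -


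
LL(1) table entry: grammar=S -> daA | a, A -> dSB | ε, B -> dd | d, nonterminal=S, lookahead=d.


For [S, d]: 'd' ∈ FIRST(daA)
Entry: S -> daA


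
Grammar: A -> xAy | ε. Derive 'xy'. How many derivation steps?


Derivation: A => xAy => xy
Steps: 2


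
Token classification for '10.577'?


Pattern: digits with a decimal point
Type: FLOAT_LITERAL


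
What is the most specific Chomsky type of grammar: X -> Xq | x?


Left-linear: every RHS is a terminal or one nonterminal followed by a terminal
Classification: Type 3 (Regular)


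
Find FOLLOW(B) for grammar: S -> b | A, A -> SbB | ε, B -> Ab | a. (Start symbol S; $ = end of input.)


$ ∈ FOLLOW(S). For each A -> αBβ: add FIRST(β)\{ε} to FOLLOW(B); if β nullable, add FOLLOW(A).
FOLLOW(B) = {$, b}


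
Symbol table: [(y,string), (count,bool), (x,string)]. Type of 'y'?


Lookup 'y' → type string


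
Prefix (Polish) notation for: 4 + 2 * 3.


'*' binds tighter: tree is (+ 4 (* 2 3))
Prefix: + 4 * 2 3


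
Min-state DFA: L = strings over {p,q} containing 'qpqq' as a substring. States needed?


KMP-style automaton: 4 progress states + 1 absorbing accept = 5
Minimal DFA: 5 states


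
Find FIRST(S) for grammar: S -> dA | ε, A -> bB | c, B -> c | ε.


Per alternative of S: FIRST(dA) = {d}; FIRST(ε) = {ε}
FIRST(S) = {d, ε}


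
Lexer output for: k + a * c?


Scan left to right, longest-match per lexeme
Tokens: ID(k), OP(+), ID(a), OP(*), ID(c)


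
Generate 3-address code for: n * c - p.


Break into single-operator statements:
t1 = n * c
t2 = t1 - p


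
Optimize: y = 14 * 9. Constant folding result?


14 * 9 = 126 at compile time
Optimized: y = 126


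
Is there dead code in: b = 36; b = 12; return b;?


first assignment to b is overwritten before any read
Dead: 'b = 36'


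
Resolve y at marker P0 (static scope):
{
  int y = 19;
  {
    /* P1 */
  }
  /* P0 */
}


y declared in the same block as P0
y = 19


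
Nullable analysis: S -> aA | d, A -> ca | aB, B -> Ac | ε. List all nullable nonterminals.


A nonterminal is nullable iff some alternative derives ε (directly, or every symbol in it is nullable)
Nullable: {B}


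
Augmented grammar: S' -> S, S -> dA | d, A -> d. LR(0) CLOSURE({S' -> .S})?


Start: S' -> .S
For each item with dot before a nonterminal B, add B -> .γ for every B-production
Closure: [S' -> .S, S -> .dA, S -> .d]


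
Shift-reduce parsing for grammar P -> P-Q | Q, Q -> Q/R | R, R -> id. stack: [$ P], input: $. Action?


start symbol P on stack, input exhausted
Action: accept


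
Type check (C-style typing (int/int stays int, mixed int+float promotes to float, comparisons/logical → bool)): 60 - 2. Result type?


Operand types: int - int
Rule: mixed int/float promotes to float; int/int stays int
Result type: int


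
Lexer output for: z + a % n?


Scan left to right, longest-match per lexeme
Tokens: ID(z), OP(+), ID(a), OP(%), ID(n)


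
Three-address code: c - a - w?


Break into single-operator statements:
t1 = c - a
t2 = t1 - w


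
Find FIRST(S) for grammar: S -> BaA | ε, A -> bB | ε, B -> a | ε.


Per alternative of S: FIRST(BaA) = {a}; FIRST(ε) = {ε}
FIRST(S) = {a, ε}


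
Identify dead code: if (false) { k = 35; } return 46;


condition is constant false, so the whole block is unreachable
Dead: 'if (false) { k = 35; }'


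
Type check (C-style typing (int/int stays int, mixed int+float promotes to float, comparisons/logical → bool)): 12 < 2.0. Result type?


Operand types: int < float
Rule: comparison yields bool
Result type: bool


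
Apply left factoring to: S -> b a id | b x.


Common prefix: 'b'
Factored: S -> b S', S' -> a id | x


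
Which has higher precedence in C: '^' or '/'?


'/' is multiplicative (level 10); '^' is bitwise XOR (level 4)
Higher level binds tighter
'/' has higher precedence than '^'


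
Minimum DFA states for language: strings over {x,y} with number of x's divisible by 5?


Track (count of x) mod 5: states 0..4, accept at 0
Minimal DFA: 5 states


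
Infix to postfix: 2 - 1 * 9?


* has higher precedence, evaluate 1*9 first
Postfix: 2 1 9 * -


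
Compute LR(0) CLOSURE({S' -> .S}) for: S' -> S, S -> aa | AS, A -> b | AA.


Start: S' -> .S
For each item with dot before a nonterminal B, add B -> .γ for every B-production
Closure: [S' -> .S, S -> .aa, S -> .AS, A -> .b, A -> .AA]


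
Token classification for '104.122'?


Pattern: digits with a decimal point
Type: FLOAT_LITERAL


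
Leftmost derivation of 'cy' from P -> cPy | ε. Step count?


Derivation: P => cPy => cy
Steps: 2


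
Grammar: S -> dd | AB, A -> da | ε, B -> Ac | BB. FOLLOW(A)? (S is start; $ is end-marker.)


$ ∈ FOLLOW(S). For each A -> αBβ: add FIRST(β)\{ε} to FOLLOW(B); if β nullable, add FOLLOW(A).
FOLLOW(A) = {c, d}


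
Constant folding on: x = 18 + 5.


18 + 5 = 23 at compile time
Optimized: x = 23


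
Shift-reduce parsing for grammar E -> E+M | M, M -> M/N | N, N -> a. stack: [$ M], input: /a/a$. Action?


shift '/' to continue M -> M/N
Action: shift


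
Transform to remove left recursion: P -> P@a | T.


Left-recursive alternatives: P@a; non-recursive: T
Introduce P': P -> TP', P' -> @aP' | ε


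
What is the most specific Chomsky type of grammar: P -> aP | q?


Right-linear: every RHS is a terminal or a terminal followed by one nonterminal
Classification: Type 3 (Regular)


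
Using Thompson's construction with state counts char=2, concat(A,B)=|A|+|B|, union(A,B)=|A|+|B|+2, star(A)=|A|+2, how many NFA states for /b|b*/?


Syntax tree has 2 char leaf(s), 1 union(s), 1 star(s)
chars contribute 2×2 = 4; each union adds +2; each star adds +2
Total: 4 + 2 + 2 = 8 states


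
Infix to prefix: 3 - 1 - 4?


left-to-right (same/higher precedence on left): tree is (- (- 3 1) 4)
Prefix: - - 3 1 4


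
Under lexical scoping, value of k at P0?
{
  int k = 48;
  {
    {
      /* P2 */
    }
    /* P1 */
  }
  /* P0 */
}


k declared in the same block as P0
k = 48


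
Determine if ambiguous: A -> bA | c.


right-linear, alternatives start with distinct terminals 'b' vs 'c': unique leftmost derivation
Unambiguous


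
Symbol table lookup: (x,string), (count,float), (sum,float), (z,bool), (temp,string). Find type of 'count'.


Lookup 'count' → type float


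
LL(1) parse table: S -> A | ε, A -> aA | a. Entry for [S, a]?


For [S, a]: 'a' ∈ FIRST(A)
Entry: S -> A


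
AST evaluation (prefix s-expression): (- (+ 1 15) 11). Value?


Evaluate inner: (+ 1 15) = 16
Evaluate root: (- 16 11) = 5
Result: 5


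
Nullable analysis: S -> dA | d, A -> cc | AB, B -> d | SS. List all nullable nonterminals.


A nonterminal is nullable iff some alternative derives ε (directly, or every symbol in it is nullable)
Nullable: {}


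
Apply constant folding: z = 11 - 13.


11 - 13 = -2 at compile time
Optimized: z = -2


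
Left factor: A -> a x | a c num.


Common prefix: 'a'
Factored: A -> a A', A' -> x | c num


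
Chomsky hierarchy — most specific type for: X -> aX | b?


Right-linear: every RHS is a terminal or a terminal followed by one nonterminal
Classification: Type 3 (Regular)


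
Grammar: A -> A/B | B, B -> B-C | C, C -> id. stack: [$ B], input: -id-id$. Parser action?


shift '-' to continue B -> B-C
Action: shift


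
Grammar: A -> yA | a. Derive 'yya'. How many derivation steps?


Derivation: A => yA => yyA => yya
Steps: 3


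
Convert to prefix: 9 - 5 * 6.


'*' binds tighter: tree is (- 9 (* 5 6))
Prefix: - 9 * 5 6


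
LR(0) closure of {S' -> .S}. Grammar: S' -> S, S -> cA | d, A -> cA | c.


Start: S' -> .S
For each item with dot before a nonterminal B, add B -> .γ for every B-production
Closure: [S' -> .S, S -> .cA, S -> .d]


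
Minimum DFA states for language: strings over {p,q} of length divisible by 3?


Track length mod 3: states 0..2, accept at 0
Minimal DFA: 3 states


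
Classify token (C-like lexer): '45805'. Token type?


Pattern: digits only
Type: INTEGER_LITERAL


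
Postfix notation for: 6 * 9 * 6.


Left to right (same or higher precedence on left)
Postfix: 6 9 * 6 *


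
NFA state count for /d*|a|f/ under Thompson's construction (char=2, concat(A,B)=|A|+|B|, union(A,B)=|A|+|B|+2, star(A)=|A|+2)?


Syntax tree has 3 char leaf(s), 2 union(s), 1 star(s)
chars contribute 3×2 = 6; each union adds +2; each star adds +2
Total: 6 + 4 + 2 = 12 states


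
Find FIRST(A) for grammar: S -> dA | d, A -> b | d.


Per alternative of A: FIRST(b) = {b}; FIRST(d) = {d}
FIRST(A) = {b, d}


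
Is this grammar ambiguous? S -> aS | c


right-linear, alternatives start with distinct terminals 'a' vs 'c': unique leftmost derivation
Unambiguous


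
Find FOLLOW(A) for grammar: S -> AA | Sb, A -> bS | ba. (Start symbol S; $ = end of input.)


$ ∈ FOLLOW(S). For each A -> αBβ: add FIRST(β)\{ε} to FOLLOW(B); if β nullable, add FOLLOW(A).
FOLLOW(A) = {$, b}


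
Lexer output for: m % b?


Scan left to right, longest-match per lexeme
Tokens: ID(m), OP(%), ID(b)


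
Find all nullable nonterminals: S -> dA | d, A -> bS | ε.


A nonterminal is nullable iff some alternative derives ε (directly, or every symbol in it is nullable)
Nullable: {A}


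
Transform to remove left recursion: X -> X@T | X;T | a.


Left-recursive alternatives: X@T, X;T; non-recursive: a
Introduce X': X -> aX', X' -> @TX' | ;TX' | ε


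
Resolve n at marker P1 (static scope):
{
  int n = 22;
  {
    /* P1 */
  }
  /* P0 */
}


P1's block does not declare n; resolves to the enclosing declaration at depth 0
n = 22


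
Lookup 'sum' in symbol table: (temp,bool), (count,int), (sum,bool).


Lookup 'sum' → type bool


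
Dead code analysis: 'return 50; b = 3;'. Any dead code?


statement follows a return and is unreachable
Dead: 'b = 3'


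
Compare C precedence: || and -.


'-' is additive (level 9); '||' is logical OR (level 1)
Higher level binds tighter
'-' has higher precedence than '||'


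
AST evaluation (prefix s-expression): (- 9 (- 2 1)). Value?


Evaluate inner: (- 2 1) = 1
Evaluate root: (- 9 1) = 8
Result: 8


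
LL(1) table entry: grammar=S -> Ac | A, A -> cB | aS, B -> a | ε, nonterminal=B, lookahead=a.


For [B, a]: 'a' ∈ FIRST(a)
Entry: B -> a


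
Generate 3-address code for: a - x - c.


Break into single-operator statements:
t1 = a - x
t2 = t1 - c


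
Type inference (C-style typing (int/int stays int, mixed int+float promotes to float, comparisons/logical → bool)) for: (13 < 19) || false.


Operand types: bool || bool
Rule: logical operators take bool operands and yield bool
Result type: bool


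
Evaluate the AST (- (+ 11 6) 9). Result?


Evaluate inner: (+ 11 6) = 17
Evaluate root: (- 17 9) = 8
Result: 8


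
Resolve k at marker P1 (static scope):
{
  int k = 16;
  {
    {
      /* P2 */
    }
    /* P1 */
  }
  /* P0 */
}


P1's block does not declare k; resolves to the enclosing declaration at depth 0
k = 16


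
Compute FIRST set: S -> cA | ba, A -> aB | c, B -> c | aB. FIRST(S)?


Per alternative of S: FIRST(cA) = {c}; FIRST(ba) = {b}
FIRST(S) = {b, c}


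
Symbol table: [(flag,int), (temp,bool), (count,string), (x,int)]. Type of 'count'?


Lookup 'count' → type string


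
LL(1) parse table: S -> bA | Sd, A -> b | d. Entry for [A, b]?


For [A, b]: 'b' ∈ FIRST(b)
Entry: A -> b


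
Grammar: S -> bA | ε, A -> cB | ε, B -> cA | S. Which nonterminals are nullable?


A nonterminal is nullable iff some alternative derives ε (directly, or every symbol in it is nullable)
Nullable: {A, B, S}


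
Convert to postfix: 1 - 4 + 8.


Left to right (same or higher precedence on left)
Postfix: 1 4 - 8 +


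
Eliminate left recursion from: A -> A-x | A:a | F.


Left-recursive alternatives: A-x, A:a; non-recursive: F
Introduce A': A -> FA', A' -> -xA' | :aA' | ε


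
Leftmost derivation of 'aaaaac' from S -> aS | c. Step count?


Derivation: S => aS => aaS => aaaS => aaaaS => aaaaaS => aaaaac
Steps: 6


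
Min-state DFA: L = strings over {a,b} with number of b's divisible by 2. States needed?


Track (count of b) mod 2: states 0..1, accept at 0
Minimal DFA: 2 states


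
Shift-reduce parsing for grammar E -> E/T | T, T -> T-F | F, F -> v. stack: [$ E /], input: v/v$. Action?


no handle ('E/' is not any RHS); shift 'v'
Action: shift


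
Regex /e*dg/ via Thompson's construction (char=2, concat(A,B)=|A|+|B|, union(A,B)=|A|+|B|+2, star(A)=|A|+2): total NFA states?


Syntax tree has 3 char leaf(s), 0 union(s), 1 star(s)
chars contribute 3×2 = 6; each union adds +2; each star adds +2
Total: 6 + 0 + 2 = 8 states


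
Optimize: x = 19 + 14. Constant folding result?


19 + 14 = 33 at compile time
Optimized: x = 33


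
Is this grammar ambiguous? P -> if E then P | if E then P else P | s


dangling else: 'if E then if E then s else s' parses two ways
Ambiguous


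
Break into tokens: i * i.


Scan left to right, longest-match per lexeme
Tokens: ID(i), OP(*), ID(i)


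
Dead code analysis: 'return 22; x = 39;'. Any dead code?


statement follows a return and is unreachable
Dead: 'x = 39'


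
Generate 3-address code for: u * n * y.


Break into single-operator statements:
t1 = u * n
t2 = t1 * y


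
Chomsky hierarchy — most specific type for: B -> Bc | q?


Left-linear: every RHS is a terminal or one nonterminal followed by a terminal
Classification: Type 3 (Regular)


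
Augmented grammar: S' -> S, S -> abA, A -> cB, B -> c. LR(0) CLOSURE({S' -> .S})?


Start: S' -> .S
For each item with dot before a nonterminal B, add B -> .γ for every B-production
Closure: [S' -> .S, S -> .abA]


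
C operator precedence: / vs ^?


'/' is multiplicative (level 10); '^' is bitwise XOR (level 4)
Higher level binds tighter
'/' has higher precedence than '^'


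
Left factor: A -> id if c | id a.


Common prefix: 'id'
Factored: A -> id A', A' -> if c | a


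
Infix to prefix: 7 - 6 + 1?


left-to-right (same/higher precedence on left): tree is (+ (- 7 6) 1)
Prefix: + - 7 6 1


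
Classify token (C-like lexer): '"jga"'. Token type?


Pattern: double-quoted sequence
Type: STRING_LITERAL


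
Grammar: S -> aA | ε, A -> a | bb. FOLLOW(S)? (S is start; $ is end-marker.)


$ ∈ FOLLOW(S). For each A -> αBβ: add FIRST(β)\{ε} to FOLLOW(B); if β nullable, add FOLLOW(A).
FOLLOW(S) = {$}


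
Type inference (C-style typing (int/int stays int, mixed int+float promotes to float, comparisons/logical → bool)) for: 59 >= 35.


Operand types: int >= int
Rule: comparison yields bool
Result type: bool


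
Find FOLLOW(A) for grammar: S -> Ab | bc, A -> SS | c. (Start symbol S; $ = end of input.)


$ ∈ FOLLOW(S). For each A -> αBβ: add FIRST(β)\{ε} to FOLLOW(B); if β nullable, add FOLLOW(A).
FOLLOW(A) = {b}


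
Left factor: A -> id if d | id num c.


Common prefix: 'id'
Factored: A -> id A', A' -> if d | num c


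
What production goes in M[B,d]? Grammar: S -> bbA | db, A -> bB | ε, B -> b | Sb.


For [B, d]: 'd' ∈ FIRST(Sb)
Entry: B -> Sb


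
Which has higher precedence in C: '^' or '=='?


'==' is equality (level 6); '^' is bitwise XOR (level 4)
Higher level binds tighter
'==' has higher precedence than '^'


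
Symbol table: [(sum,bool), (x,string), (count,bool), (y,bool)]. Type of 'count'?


Lookup 'count' → type bool


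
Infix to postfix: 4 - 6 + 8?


Left to right (same or higher precedence on left)
Postfix: 4 6 - 8 +


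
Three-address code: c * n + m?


Break into single-operator statements:
t1 = c * n
t2 = t1 + m


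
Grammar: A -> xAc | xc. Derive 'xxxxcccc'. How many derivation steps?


Derivation: A => xAc => xxAcc => xxxAccc => xxxxcccc
Steps: 4


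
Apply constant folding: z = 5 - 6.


5 - 6 = -1 at compile time
Optimized: z = -1


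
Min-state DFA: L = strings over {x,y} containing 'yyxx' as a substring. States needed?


KMP-style automaton: 4 progress states + 1 absorbing accept = 5
Minimal DFA: 5 states


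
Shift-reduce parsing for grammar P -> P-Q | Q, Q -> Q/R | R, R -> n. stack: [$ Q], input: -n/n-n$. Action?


lookahead ∉ {/} so Q won't extend; reduce P -> Q
Action: reduce (P -> Q)


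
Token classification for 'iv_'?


Pattern: letter/underscore followed by alphanumerics, not a keyword
Type: IDENTIFIER


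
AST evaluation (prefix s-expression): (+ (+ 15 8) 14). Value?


Evaluate inner: (+ 15 8) = 23
Evaluate root: (+ 23 14) = 37
Result: 37


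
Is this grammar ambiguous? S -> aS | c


right-linear, alternatives start with distinct terminals 'a' vs 'c': unique leftmost derivation
Unambiguous


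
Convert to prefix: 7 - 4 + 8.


left-to-right (same/higher precedence on left): tree is (+ (- 7 4) 8)
Prefix: + - 7 4 8


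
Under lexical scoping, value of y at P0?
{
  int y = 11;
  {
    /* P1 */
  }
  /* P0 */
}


y declared in the same block as P0
y = 11


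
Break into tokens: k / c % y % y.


Scan left to right, longest-match per lexeme
Tokens: ID(k), OP(/), ID(c), OP(%), ID(y), OP(%), ID(y)


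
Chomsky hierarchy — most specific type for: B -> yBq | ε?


Single nonterminal LHS, but y^n q^n is not regular
Classification: Type 2 (Context-Free)


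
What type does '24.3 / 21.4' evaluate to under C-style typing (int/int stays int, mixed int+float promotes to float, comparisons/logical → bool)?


Operand types: float / float
Rule: mixed int/float promotes to float; int/int stays int
Result type: float


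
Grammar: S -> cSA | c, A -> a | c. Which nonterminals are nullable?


A nonterminal is nullable iff some alternative derives ε (directly, or every symbol in it is nullable)
Nullable: {}


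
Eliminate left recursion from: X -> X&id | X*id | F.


Left-recursive alternatives: X&id, X*id; non-recursive: F
Introduce X': X -> FX', X' -> &idX' | *idX' | ε


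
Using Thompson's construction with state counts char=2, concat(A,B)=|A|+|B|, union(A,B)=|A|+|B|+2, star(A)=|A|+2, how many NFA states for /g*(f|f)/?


Syntax tree has 3 char leaf(s), 1 union(s), 1 star(s)
chars contribute 3×2 = 6; each union adds +2; each star adds +2
Total: 6 + 2 + 2 = 10 states


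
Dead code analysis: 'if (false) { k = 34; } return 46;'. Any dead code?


condition is constant false, so the whole block is unreachable
Dead: 'if (false) { k = 34; }'


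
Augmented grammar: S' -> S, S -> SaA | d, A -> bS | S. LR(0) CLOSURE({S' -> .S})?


Start: S' -> .S
For each item with dot before a nonterminal B, add B -> .γ for every B-production
Closure: [S' -> .S, S -> .SaA, S -> .d]


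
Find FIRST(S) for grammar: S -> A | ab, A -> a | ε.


Per alternative of S: FIRST(A) = {a, ε}; FIRST(ab) = {a}
FIRST(S) = {a, ε}


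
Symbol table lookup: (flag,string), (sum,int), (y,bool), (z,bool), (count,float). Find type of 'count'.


Lookup 'count' → type float


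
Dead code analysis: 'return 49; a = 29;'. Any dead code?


statement follows a return and is unreachable
Dead: 'a = 29'


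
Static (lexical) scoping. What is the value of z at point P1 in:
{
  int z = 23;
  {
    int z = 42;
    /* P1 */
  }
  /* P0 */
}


z declared in the same block as P1
z = 42


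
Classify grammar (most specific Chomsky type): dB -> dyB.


LHS has context (more than one symbol) and |LHS| ≤ |RHS|
Classification: Type 1 (Context-Sensitive)


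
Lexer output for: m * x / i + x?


Scan left to right, longest-match per lexeme
Tokens: ID(m), OP(*), ID(x), OP(/), ID(i), OP(+), ID(x)


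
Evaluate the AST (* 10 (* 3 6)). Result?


Evaluate inner: (* 3 6) = 18
Evaluate root: (* 10 18) = 180
Result: 180


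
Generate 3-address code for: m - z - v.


Break into single-operator statements:
t1 = m - z
t2 = t1 - v


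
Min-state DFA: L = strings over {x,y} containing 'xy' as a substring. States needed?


KMP-style automaton: 2 progress states + 1 absorbing accept = 3
Minimal DFA: 3 states


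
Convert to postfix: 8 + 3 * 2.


* has higher precedence, evaluate 3*2 first
Postfix: 8 3 2 * +


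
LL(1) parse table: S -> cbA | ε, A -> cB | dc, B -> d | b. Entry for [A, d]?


For [A, d]: 'd' ∈ FIRST(dc)
Entry: A -> dc


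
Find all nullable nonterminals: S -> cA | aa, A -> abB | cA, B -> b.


A nonterminal is nullable iff some alternative derives ε (directly, or every symbol in it is nullable)
Nullable: {}


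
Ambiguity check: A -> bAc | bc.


balanced b^n…c^n: each string has a unique parse
Unambiguous


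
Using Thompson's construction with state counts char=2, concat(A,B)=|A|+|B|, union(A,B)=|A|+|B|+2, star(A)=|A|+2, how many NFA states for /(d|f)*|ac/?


Syntax tree has 4 char leaf(s), 2 union(s), 1 star(s)
chars contribute 4×2 = 8; each union adds +2; each star adds +2
Total: 8 + 4 + 2 = 14 states


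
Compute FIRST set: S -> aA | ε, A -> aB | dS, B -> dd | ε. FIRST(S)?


Per alternative of S: FIRST(aA) = {a}; FIRST(ε) = {ε}
FIRST(S) = {a, ε}


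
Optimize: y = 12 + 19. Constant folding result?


12 + 19 = 31 at compile time
Optimized: y = 31


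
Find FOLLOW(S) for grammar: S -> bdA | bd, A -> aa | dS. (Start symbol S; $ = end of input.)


$ ∈ FOLLOW(S). For each A -> αBβ: add FIRST(β)\{ε} to FOLLOW(B); if β nullable, add FOLLOW(A).
FOLLOW(S) = {$}


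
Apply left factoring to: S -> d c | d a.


Common prefix: 'd'
Factored: S -> d S', S' -> c | a


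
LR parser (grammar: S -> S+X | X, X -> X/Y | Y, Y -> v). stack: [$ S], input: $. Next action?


start symbol S on stack, input exhausted
Action: accept


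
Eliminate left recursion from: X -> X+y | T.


Left-recursive alternatives: X+y; non-recursive: T
Introduce X': X -> TX', X' -> +yX' | ε


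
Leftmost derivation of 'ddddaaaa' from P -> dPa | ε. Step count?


Derivation: P => dPa => ddPaa => dddPaaa => ddddPaaaa => ddddaaaa
Steps: 5


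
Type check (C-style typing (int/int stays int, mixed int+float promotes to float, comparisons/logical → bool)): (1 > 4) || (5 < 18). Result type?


Operand types: bool || bool
Rule: logical operators take bool operands and yield bool
Result type: bool


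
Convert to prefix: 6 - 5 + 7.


left-to-right (same/higher precedence on left): tree is (+ (- 6 5) 7)
Prefix: + - 6 5 7


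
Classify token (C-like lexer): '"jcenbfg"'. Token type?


Pattern: double-quoted sequence
Type: STRING_LITERAL


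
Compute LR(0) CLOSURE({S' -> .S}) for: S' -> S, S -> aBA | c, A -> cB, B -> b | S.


Start: S' -> .S
For each item with dot before a nonterminal B, add B -> .γ for every B-production
Closure: [S' -> .S, S -> .aBA, S -> .c]


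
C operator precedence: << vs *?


'*' is multiplicative (level 10); '<<' is shift (level 8)
Higher level binds tighter
'*' has higher precedence than '<<'


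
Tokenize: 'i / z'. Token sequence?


Scan left to right, longest-match per lexeme
Tokens: ID(i), OP(/), ID(z)


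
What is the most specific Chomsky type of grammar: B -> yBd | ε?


Single nonterminal LHS, but y^n d^n is not regular
Classification: Type 2 (Context-Free)


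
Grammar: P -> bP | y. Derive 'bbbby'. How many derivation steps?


Derivation: P => bP => bbP => bbbP => bbbbP => bbbby
Steps: 5


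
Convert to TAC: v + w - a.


Break into single-operator statements:
t1 = v + w
t2 = t1 - a


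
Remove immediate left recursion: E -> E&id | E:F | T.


Left-recursive alternatives: E&id, E:F; non-recursive: T
Introduce E': E -> TE', E' -> &idE' | :FE' | ε


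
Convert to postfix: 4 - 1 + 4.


Left to right (same or higher precedence on left)
Postfix: 4 1 - 4 +


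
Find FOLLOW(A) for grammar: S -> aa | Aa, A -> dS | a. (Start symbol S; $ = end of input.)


$ ∈ FOLLOW(S). For each A -> αBβ: add FIRST(β)\{ε} to FOLLOW(B); if β nullable, add FOLLOW(A).
FOLLOW(A) = {a}


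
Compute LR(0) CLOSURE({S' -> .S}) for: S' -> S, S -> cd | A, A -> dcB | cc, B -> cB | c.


Start: S' -> .S
For each item with dot before a nonterminal B, add B -> .γ for every B-production
Closure: [S' -> .S, S -> .cd, S -> .A, A -> .dcB, A -> .cc]


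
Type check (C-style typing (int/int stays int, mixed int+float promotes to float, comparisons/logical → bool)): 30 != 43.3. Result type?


Operand types: int != float
Rule: comparison yields bool
Result type: bool


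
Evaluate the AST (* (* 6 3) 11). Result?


Evaluate inner: (* 6 3) = 18
Evaluate root: (* 18 11) = 198
Result: 198


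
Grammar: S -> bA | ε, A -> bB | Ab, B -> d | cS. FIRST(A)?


Per alternative of A: FIRST(bB) = {b}; FIRST(Ab) = {b}
FIRST(A) = {b}


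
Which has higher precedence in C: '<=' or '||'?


'<=' is relational (level 7); '||' is logical OR (level 1)
Higher level binds tighter
'<=' has higher precedence than '||'


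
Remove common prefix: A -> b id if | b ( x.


Common prefix: 'b'
Factored: A -> b A', A' -> id if | ( x


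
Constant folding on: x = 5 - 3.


5 - 3 = 2 at compile time
Optimized: x = 2


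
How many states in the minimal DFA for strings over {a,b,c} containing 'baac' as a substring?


KMP-style automaton: 4 progress states + 1 absorbing accept = 5
Minimal DFA: 5 states


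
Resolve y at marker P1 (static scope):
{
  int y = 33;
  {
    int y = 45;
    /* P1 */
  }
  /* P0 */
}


y declared in the same block as P1
y = 45


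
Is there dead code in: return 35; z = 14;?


statement follows a return and is unreachable
Dead: 'z = 14'


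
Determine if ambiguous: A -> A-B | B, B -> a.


precedence layered via separate nonterminal B: deterministic
Unambiguous


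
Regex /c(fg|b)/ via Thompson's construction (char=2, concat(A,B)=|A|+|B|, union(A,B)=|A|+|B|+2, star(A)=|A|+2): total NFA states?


Syntax tree has 4 char leaf(s), 1 union(s), 0 star(s)
chars contribute 4×2 = 8; each union adds +2; each star adds +2
Total: 8 + 2 + 0 = 10 states


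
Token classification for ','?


Pattern: delimiter/punctuation
Type: PUNCTUATION


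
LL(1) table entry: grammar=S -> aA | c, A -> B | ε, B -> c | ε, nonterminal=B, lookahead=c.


For [B, c]: 'c' ∈ FIRST(c)
Entry: B -> c


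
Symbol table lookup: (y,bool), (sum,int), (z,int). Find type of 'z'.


Lookup 'z' → type int


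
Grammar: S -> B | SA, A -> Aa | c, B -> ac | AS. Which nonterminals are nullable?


A nonterminal is nullable iff some alternative derives ε (directly, or every symbol in it is nullable)
Nullable: {}


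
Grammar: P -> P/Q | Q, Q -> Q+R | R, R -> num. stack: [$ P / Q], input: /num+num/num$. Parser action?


handle 'P/Q' on top; lookahead ∈ FOLLOW(P) = {/, $}
Action: reduce (P -> P/Q)


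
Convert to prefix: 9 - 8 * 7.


'*' binds tighter: tree is (- 9 (* 8 7))
Prefix: - 9 * 8 7


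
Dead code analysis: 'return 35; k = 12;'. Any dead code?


statement follows a return and is unreachable
Dead: 'k = 12'


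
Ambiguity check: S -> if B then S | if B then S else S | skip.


dangling else: 'if B then if B then skip else skip' parses two ways
Ambiguous


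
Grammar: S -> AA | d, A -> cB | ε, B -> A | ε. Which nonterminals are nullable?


A nonterminal is nullable iff some alternative derives ε (directly, or every symbol in it is nullable)
Nullable: {A, B, S}


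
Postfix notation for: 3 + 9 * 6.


* has higher precedence, evaluate 9*6 first
Postfix: 3 9 6 * +


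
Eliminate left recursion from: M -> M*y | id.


Left-recursive alternatives: M*y; non-recursive: id
Introduce M': M -> idM', M' -> *yM' | ε


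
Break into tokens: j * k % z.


Scan left to right, longest-match per lexeme
Tokens: ID(j), OP(*), ID(k), OP(%), ID(z)


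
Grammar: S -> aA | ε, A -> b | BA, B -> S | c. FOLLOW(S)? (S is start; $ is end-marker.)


$ ∈ FOLLOW(S). For each A -> αBβ: add FIRST(β)\{ε} to FOLLOW(B); if β nullable, add FOLLOW(A).
FOLLOW(S) = {$, a, b, c}


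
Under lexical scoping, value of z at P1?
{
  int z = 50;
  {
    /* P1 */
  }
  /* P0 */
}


P1's block does not declare z; resolves to the enclosing declaration at depth 0
z = 50


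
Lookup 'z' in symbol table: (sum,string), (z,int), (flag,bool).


Lookup 'z' → type int


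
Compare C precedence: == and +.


'+' is additive (level 9); '==' is equality (level 6)
Higher level binds tighter
'+' has higher precedence than '=='
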